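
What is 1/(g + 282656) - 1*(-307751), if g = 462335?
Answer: 229271725242/744991 ≈ 3.0775e+5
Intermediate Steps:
1/(g + 282656) - 1*(-307751) = 1/(462335 + 282656) - 1*(-307751) = 1/744991 + 307751 = 229271725242/744991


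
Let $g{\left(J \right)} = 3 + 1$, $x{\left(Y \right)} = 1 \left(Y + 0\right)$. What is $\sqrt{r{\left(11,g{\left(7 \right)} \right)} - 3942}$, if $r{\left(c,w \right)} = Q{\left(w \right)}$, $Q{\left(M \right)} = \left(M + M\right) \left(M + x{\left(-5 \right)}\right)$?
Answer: $5 i \sqrt{158} \approx 62.849 i$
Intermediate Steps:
$x{\left(Y \right)} = Y$ ($x{\left(Y \right)} = 1 Y = Y$)
$g{\left(J \right)} = 4$
$Q{\left(M \right)} = 2 M \left(-5 + M\right)$ ($Q{\left(M \right)} = \left(M + M\right) \left(M - 5\right) = 2 M \left(-5 + M\right)$)
$r{\left(c,w \right)} = 2 w \left(-5 + w\right)$
$\sqrt{r{\left(11,g{\left(7 \right)} \right)} - 3942} = \sqrt{2 \cdot 4 \left(-5 + 4\right) - 3942} = \sqrt{2 \cdot 4 \left(-1\right) - 3942} = \sqrt{-8 - 3942} = \sqrt{-3950} = 5 i \sqrt{158}$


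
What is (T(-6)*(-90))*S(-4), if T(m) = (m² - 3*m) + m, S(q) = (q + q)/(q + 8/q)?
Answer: -5760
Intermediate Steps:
S(q) = 2*q/(q + 8/q) (S(q) = (2*q)/(q + 8/q) = 2*q/(q + 8/q))
T(m) = m² - 2*m
(T(-6)*(-90))*S(-4) = (-6*(-2 - 6)*(-90))*(2*(-4)²/(8 + (-4)²)) = (-6*(-8)*(-90))*(2*16/(8 + 16)) = (48*(-90))*(2*16/24) = -8640*16/24 = -4320*4/3 = -5760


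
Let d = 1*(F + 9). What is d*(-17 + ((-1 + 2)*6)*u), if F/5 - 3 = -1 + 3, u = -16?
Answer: -3842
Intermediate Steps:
F = 25 (F = 15 + 5*(-1 + 3) = 15 + 5*2 = 15 + 10 = 25)
d = 34 (d = 1*(25 + 9) = 1*34 = 34)
d*(-17 + ((-1 + 2)*6)*u) = 34*(-17 + ((-1 + 2)*6)*(-16)) = 34*(-17 + (1*6)*(-16)) = 34*(-17 + 6*(-16)) = 34*(-17 - 96) = 34*(-113) = -3842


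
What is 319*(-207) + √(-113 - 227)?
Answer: -66033 + 2*I*√85 ≈ -66033.0 + 18.439*I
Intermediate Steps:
319*(-207) + √(-113 - 227) = -66033 + √(-340) = -66033 + 2*I*√85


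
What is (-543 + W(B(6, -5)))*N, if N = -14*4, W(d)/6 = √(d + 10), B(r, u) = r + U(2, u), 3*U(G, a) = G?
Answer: 30408 - 560*√6 ≈ 29036.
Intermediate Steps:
U(G, a) = G/3
B(r, u) = ⅔ + r (B(r, u) = r + (⅓)*2 = r + ⅔ = ⅔ + r)
W(d) = 6*√(10 + d) (W(d) = 6*√(d + 10) = 6*√(10 + d))
N = -56
(-543 + W(B(6, -5)))*N = (-543 + 6*√(10 + (⅔ + 6)))*(-56) = (-543 + 6*√(10 + 20/3))*(-56) = (-543 + 6*√(50/3))*(-56) = (-543 + 6*(5*√6/3))*(-56) = (-543 + 10*√6)*(-56) = 30408 - 560*√6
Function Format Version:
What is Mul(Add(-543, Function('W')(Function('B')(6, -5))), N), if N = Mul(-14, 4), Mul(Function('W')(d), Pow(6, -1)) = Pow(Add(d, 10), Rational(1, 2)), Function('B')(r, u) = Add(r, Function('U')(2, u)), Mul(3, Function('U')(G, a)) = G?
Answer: Add(30408, Mul(-560, Pow(6, Rational(1, 2)))) ≈ 29036.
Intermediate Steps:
Function('U')(G, a) = Mul(Rational(1, 3), G)
Function('B')(r, u) = Add(Rational(2, 3), r) (Function('B')(r, u) = Add(r, Mul(Rational(1, 3), 2)) = Add(r, Rational(2, 3)) = Add(Rational(2, 3), r))
Function('W')(d) = Mul(6, Pow(Add(10, d), Rational(1, 2))) (Function('W')(d) = Mul(6, Pow(Add(d, 10), Rational(1, 2))) = Mul(6, Pow(Add(10, d), Rational(1, 2))))
N = -56
Mul(Add(-543, Function('W')(Function('B')(6, -5))), N) = Mul(Add(-543, Mul(6, Pow(Add(10, Add(Rational(2, 3), 6)), Rational(1, 2)))), -56) = Mul(Add(-543, Mul(6, Pow(Add(10, Rational(20, 3)), Rational(1, 2)))), -56) = Mul(Add(-543, Mul(6, Pow(Rational(50, 3), Rational(1, 2)))), -56) = Mul(Add(-543, Mul(6, Mul(Rational(5, 3), Pow(6, Rational(1, 2))))), -56) = Mul(Add(-543, Mul(10, Pow(6, Rational(1, 2)))), -56) = Add(30408, Mul(-560, Pow(6, Rational(1, 2))))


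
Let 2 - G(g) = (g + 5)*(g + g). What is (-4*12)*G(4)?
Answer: 3360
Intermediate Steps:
G(g) = 2 - 2*g*(5 + g) (G(g) = 2 - (g + 5)*(g + g) = 2 - (5 + g)*2*g = 2 - 2*g*(5 + g))
(-4*12)*G(4) = (-4*12)*(2 - 10*4 - 2*4²) = -48*(2 - 40 - 2*16) = -48*(2 - 40 - 32) = -48*(-70) = 3360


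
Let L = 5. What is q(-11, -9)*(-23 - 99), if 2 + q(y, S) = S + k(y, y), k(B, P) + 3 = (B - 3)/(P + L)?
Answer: 4270/3 ≈ 1423.3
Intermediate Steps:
k(B, P) = -3 + (-3 + B)/(5 + P) (k(B, P) = -3 + (B - 3)/(P + 5) = -3 + (-3 + B)/(5 + P))
q(y, S) = -2 + S + (-18 - 2*y)/(5 + y) (q(y, S) = -2 + (S + (-18 + y - 3*y)/(5 + y)) = -2 + (S + (-18 - 2*y)/(5 + y)) = -2 + S + (-18 - 2*y)/(5 + y))
q(-11, -9)*(-23 - 99) = ((-18 - 2*(-11) + (-2 - 9)*(5 - 11))/(5 - 11))*(-23 - 99) = ((-18 + 22 - 11*(-6))/(-6))*(-122) = -(-18 + 22 + 66)/6*(-122) = -1/6*70*(-122) = -35/3*(-122) = 4270/3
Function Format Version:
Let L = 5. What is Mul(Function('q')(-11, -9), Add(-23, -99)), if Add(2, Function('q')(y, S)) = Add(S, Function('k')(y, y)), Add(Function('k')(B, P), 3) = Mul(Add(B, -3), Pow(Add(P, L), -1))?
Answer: Rational(4270, 3) ≈ 1423.3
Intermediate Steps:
Function('k')(B, P) = Add(-3, Mul(Pow(Add(5, P), -1), Add(-3, B))) (Function('k')(B, P) = Add(-3, Mul(Add(B, -3), Pow(Add(P, 5), -1))) = Add(-3, Mul(Add(-3, B), Pow(Add(5, P), -1))) = Add(-3, Mul(Pow(Add(5, P), -1), Add(-3, B))))
Function('q')(y, S) = Add(-2, S, Mul(Pow(Add(5, y), -1), Add(-18, Mul(-2, y)))) (Function('q')(y, S) = Add(-2, Add(S, Mul(Pow(Add(5, y), -1), Add(-18, y, Mul(-3, y))))) = Add(-2, Add(S, Mul(Pow(Add(5, y), -1), Add(-18, Mul(-2, y))))) = Add(-2, S, Mul(Pow(Add(5, y), -1), Add(-18, Mul(-2, y)))))
Mul(Function('q')(-11, -9), Add(-23, -99)) = Mul(Mul(Pow(Add(5, -11), -1), Add(-18, Mul(-2, -11), Mul(Add(-2, -9), Add(5, -11)))), Add(-23, -99)) = Mul(Mul(Pow(-6, -1), Add(-18, 22, Mul(-11, -6))), -122) = Mul(Mul(Rational(-1, 6), Add(-18, 22, 66)), -122) = Mul(Mul(Rational(-1, 6), 70), -122) = Mul(Rational(-35, 3), -122) = Rational(4270, 3)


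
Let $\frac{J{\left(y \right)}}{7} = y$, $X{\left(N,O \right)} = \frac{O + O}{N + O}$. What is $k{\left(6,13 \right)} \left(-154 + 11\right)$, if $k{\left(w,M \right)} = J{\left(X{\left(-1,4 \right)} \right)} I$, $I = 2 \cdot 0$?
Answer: $0$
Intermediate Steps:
$X{\left(N,O \right)} = \frac{2 O}{N + O}$
$J{\left(y \right)} = 7 y$
$I = 0$
$k{\left(w,M \right)} = 0$ ($k{\left(w,M \right)} = 7 \cdot 2 \cdot 4 \frac{1}{-1 + 4} \cdot 0 = 7 \cdot 2 \cdot 4 \cdot \frac{1}{3} \cdot 0 = 7 \cdot \frac{8}{3} \cdot 0 = \frac{56}{3} \cdot 0 = 0$)
$k{\left(6,13 \right)} \left(-154 + 11\right) = 0 \left(-154 + 11\right) = 0 \left(-143\right) = 0$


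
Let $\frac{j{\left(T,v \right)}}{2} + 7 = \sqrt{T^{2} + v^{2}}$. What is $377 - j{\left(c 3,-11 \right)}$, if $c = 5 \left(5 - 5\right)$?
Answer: $369$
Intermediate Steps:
$c = 0$ ($c = 5 \cdot 0 = 0$)
$j{\left(T,v \right)} = -14 + 2 \sqrt{T^{2} + v^{2}}$
$377 - j{\left(c 3,-11 \right)} = 377 - \left(-14 + 2 \sqrt{\left(0 \cdot 3\right)^{2} + \left(-11\right)^{2}}\right) = 377 - \left(-14 + 2 \sqrt{0^{2} + 121}\right) = 377 - \left(-14 + 2 \sqrt{0 + 121}\right) = 377 - \left(-14 + 2 \sqrt{121}\right) = 377 - \left(-14 + 2 \cdot 11\right) = 377 - \left(-14 + 22\right) = 377 - 8 = 369$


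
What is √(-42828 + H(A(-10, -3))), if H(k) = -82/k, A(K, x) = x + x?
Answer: I*√385329/3 ≈ 206.92*I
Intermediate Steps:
A(K, x) = 2*x
√(-42828 + H(A(-10, -3))) = √(-42828 - 82/(2*(-3))) = √(-42828 - 82/(-6)) = √(-42828 - 82*(-⅙)) = √(-42828 + 41/3) = √(-128443/3) = I*√385329/3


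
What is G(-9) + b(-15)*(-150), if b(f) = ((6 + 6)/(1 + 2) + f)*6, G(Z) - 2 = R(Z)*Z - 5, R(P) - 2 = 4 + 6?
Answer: 9789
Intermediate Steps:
R(P) = 12 (R(P) = 2 + (4 + 6) = 2 + 10 = 12)
G(Z) = -3 + 12*Z (G(Z) = 2 + (12*Z - 5) = 2 + (-5 + 12*Z) = -3 + 12*Z)
b(f) = 24 + 6*f (b(f) = (12/3 + f)*6 = (12*(⅓) + f)*6 = (4 + f)*6 = 24 + 6*f)
G(-9) + b(-15)*(-150) = (-3 + 12*(-9)) + (24 + 6*(-15))*(-150) = (-3 - 108) + (24 - 90)*(-150) = -111 - 66*(-150) = -111 + 9900 = 9789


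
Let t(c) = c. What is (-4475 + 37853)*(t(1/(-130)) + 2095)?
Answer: 4545232461/65 ≈ 6.9927e+7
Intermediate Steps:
(-4475 + 37853)*(t(1/(-130)) + 2095) = (-4475 + 37853)*(1/(-130) + 2095) = 33378*(-1/130 + 2095) = 33378*(272349/130) = 4545232461/65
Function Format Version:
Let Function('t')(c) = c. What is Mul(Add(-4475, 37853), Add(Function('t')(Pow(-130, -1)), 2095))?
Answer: Rational(4545232461, 65) ≈ 6.9927e+7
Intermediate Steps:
Mul(Add(-4475, 37853), Add(Function('t')(Pow(-130, -1)), 2095)) = Mul(Add(-4475, 37853), Add(Pow(-130, -1), 2095)) = Mul(33378, Add(Rational(-1, 130), 2095)) = Mul(33378, Rational(272349, 130)) = Rational(4545232461, 65)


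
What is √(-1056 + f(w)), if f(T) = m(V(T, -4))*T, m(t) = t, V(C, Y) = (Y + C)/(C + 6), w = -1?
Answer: I*√1055 ≈ 32.481*I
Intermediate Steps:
V(C, Y) = (C + Y)/(6 + C)
f(T) = T*(-4 + T)/(6 + T) (f(T) = ((T - 4)/(6 + T))*T = ((-4 + T)/(6 + T))*T = T*(-4 + T)/(6 + T))
√(-1056 + f(w)) = √(-1056 - (-4 - 1)/(6 - 1)) = √(-1056 - 1*(-5)/5) = √(-1056 - 1*⅕*(-5)) = √(-1056 + 1) = √(-1055) = I*√1055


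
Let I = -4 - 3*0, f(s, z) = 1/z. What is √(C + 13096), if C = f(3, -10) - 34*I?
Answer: √1323190/10 ≈ 115.03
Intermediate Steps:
f(s, z) = 1/z
I = -4 (I = -4 + 0 = -4)
C = 1359/10 (C = 1/(-10) - 34*(-4) = -⅒ + 136 = 1359/10 ≈ 135.90)
√(C + 13096) = √(1359/10 + 13096) = √(132319/10) = √1323190/10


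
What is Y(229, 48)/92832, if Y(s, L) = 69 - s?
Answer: -5/2901 ≈ -0.0017235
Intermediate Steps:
Y(229, 48)/92832 = (69 - 1*229)/92832 = (69 - 229)*(1/92832) = -160*1/92832 = -5/2901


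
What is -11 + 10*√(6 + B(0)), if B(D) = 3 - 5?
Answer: 9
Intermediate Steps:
B(D) = -2
-11 + 10*√(6 + B(0)) = -11 + 10*√(6 - 2) = -11 + 10*√4 = -11 + 10*2 = -11 + 20 = 9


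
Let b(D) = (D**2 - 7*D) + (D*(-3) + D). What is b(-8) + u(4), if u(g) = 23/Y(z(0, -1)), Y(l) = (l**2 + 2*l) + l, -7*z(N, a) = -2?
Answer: 321/2 ≈ 160.50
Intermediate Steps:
z(N, a) = 2/7 (z(N, a) = -1/7*(-2) = 2/7)
Y(l) = l**2 + 3*l
u(g) = 49/2 (u(g) = 23/((2*(3 + 2/7)/7)) = 23/(((2/7)*(23/7))) = 23/(46/49) = 23*(49/46) = 49/2)
b(D) = D**2 - 9*D (b(D) = (D**2 - 7*D) + (-3*D + D) = (D**2 - 7*D) - 2*D = D**2 - 9*D)
b(-8) + u(4) = -8*(-9 - 8) + 49/2 = -8*(-17) + 49/2 = 136 + 49/2 = 321/2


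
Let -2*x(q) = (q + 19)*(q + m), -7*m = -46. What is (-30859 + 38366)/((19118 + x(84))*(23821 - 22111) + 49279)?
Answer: 52549/173354203 ≈ 0.00030313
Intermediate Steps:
m = 46/7 (m = -1/7*(-46) = 46/7 ≈ 6.5714)
x(q) = -(19 + q)*(46/7 + q)/2 (x(q) = -(q + 19)*(q + 46/7)/2 = -(19 + q)*(46/7 + q)/2)
(-30859 + 38366)/((19118 + x(84))*(23821 - 22111) + 49279) = (-30859 + 38366)/((19118 + (-437/7 - 179/14*84 - 1/2*84**2))*(23821 - 22111) + 49279) = 7507/((19118 + (-437/7 - 1074 - 1/2*7056))*1710 + 49279) = 7507/((19118 + (-437/7 - 1074 - 3528))*1710 + 49279) = 7507/((19118 - 32651/7)*1710 + 49279) = 7507/((101175/7)*1710 + 49279) = 7507/(173009250/7 + 49279) = 7507/(173354203/7) = 7507*(7/173354203) = 52549/173354203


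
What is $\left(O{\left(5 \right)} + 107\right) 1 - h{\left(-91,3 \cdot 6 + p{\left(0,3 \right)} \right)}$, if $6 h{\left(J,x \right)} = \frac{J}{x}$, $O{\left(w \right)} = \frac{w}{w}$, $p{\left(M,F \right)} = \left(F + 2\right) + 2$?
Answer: $\frac{16291}{150} \approx 108.61$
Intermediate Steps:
$p{\left(M,F \right)} = 4 + F$ ($p{\left(M,F \right)} = \left(2 + F\right) + 2 = 4 + F$)
$O{\left(w \right)} = 1$
$h{\left(J,x \right)} = \frac{J}{6 x}$ ($h{\left(J,x \right)} = \frac{J \frac{1}{x}}{6} = \frac{J}{6 x}$)
$\left(O{\left(5 \right)} + 107\right) 1 - h{\left(-91,3 \cdot 6 + p{\left(0,3 \right)} \right)} = \left(1 + 107\right) 1 - \frac{1}{6} \left(-91\right) \frac{1}{3 \cdot 6 + \left(4 + 3\right)} = 108 \cdot 1 - \frac{1}{6} \left(-91\right) \frac{1}{18 + 7} = 108 - \frac{1}{6} \left(-91\right) \frac{1}{25} = 108 - - \frac{91}{150} = 108 + \frac{91}{150} = \frac{16291}{150}$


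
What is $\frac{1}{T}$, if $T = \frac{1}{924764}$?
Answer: $924764$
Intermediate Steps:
$T = \frac{1}{924764} \approx 1.0814 \cdot 10^{-6}$
$\frac{1}{T} = \frac{1}{\frac{1}{924764}} = 924764$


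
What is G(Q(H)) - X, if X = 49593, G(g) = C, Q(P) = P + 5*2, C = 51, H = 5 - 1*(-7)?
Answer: -49542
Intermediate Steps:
H = 12 (H = 5 + 7 = 12)
Q(P) = 10 + P (Q(P) = P + 10 = 10 + P)
G(g) = 51
G(Q(H)) - X = 51 - 1*49593 = 51 - 49593 = -49542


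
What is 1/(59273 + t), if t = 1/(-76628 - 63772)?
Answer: 140400/8321929199 ≈ 1.6871e-5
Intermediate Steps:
t = -1/140400 (t = 1/(-140400) = -1/140400 ≈ -7.1225e-6)
1/(59273 + t) = 1/(59273 - 1/140400) = 1/(8321929199/140400) = 140400/8321929199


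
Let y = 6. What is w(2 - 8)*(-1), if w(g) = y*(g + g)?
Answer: 72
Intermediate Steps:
w(g) = 12*g (w(g) = 6*(g + g) = 6*(2*g) = 12*g)
w(2 - 8)*(-1) = (12*(2 - 8))*(-1) = (12*(-6))*(-1) = -72*(-1) = 72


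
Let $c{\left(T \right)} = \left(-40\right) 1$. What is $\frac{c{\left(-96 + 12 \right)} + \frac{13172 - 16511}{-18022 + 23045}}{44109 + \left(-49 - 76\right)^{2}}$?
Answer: $- \frac{204259}{300043882} \approx -0.00068076$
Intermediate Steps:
$c{\left(T \right)} = -40$
$\frac{c{\left(-96 + 12 \right)} + \frac{13172 - 16511}{-18022 + 23045}}{44109 + \left(-49 - 76\right)^{2}} = \frac{-40 + \frac{13172 - 16511}{-18022 + 23045}}{44109 + \left(-49 - 76\right)^{2}} = \frac{-40 - \frac{3339}{5023}}{44109 + \left(-125\right)^{2}} = \frac{-40 - \frac{3339}{5023}}{44109 + 15625} = \frac{-40 - \frac{3339}{5023}}{59734} = \left(- \frac{204259}{5023}\right) \frac{1}{59734} = - \frac{204259}{300043882}$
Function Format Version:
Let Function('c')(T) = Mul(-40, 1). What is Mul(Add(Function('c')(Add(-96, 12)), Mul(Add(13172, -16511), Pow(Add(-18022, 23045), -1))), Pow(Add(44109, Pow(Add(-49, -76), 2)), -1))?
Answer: Rational(-204259, 300043882) ≈ -0.00068076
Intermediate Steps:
Function('c')(T) = -40
Mul(Add(Function('c')(Add(-96, 12)), Mul(Add(13172, -16511), Pow(Add(-18022, 23045), -1))), Pow(Add(44109, Pow(Add(-49, -76), 2)), -1)) = Mul(Add(-40, Mul(Add(13172, -16511), Pow(Add(-18022, 23045), -1))), Pow(Add(44109, Pow(Add(-49, -76), 2)), -1)) = Mul(Add(-40, Mul(-3339, Pow(5023, -1))), Pow(Add(44109, Pow(-125, 2)), -1)) = Mul(Add(-40, Mul(-3339, Rational(1, 5023))), Pow(Add(44109, 15625), -1)) = Mul(Add(-40, Rational(-3339, 5023)), Pow(59734, -1)) = Mul(Rational(-204259, 5023), Rational(1, 59734)) = Rational(-204259, 300043882)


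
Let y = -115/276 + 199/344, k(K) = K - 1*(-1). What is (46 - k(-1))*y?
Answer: 3841/516 ≈ 7.4438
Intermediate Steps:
k(K) = 1 + K (k(K) = K + 1 = 1 + K)
y = 167/1032 (y = -115*1/276 + 199*(1/344) = -5/12 + 199/344 = 167/1032 ≈ 0.16182)
(46 - k(-1))*y = (46 - (1 - 1))*(167/1032) = (46 - 1*0)*(167/1032) = (46 + 0)*(167/1032) = 46*(167/1032) = 3841/516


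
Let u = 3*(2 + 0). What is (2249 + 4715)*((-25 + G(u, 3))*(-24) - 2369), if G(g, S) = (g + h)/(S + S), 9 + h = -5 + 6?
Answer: -12263604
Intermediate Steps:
u = 6 (u = 3*2 = 6)
h = -8 (h = -9 + (-5 + 6) = -9 + 1 = -8)
G(g, S) = (-8 + g)/(2*S) (G(g, S) = (g - 8)/(S + S) = (-8 + g)/((2*S)) = (-8 + g)*(1/(2*S)) = (-8 + g)/(2*S))
(2249 + 4715)*((-25 + G(u, 3))*(-24) - 2369) = (2249 + 4715)*((-25 + (½)*(-8 + 6)/3)*(-24) - 2369) = 6964*((-25 + (½)*(⅓)*(-2))*(-24) - 2369) = 6964*((-25 - ⅓)*(-24) - 2369) = 6964*(-76/3*(-24) - 2369) = 6964*(608 - 2369) = 6964*(-1761) = -12263604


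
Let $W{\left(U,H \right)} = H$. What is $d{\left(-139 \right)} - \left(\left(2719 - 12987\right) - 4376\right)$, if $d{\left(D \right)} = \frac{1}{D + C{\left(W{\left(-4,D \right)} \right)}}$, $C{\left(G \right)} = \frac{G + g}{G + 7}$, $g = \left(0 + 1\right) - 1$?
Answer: $\frac{266652464}{18209} \approx 14644.0$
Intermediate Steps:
$g = 0$ ($g = 1 - 1 = 0$)
$C{\left(G \right)} = \frac{G}{7 + G}$ ($C{\left(G \right)} = \frac{G + 0}{G + 7} = \frac{G}{7 + G}$)
$d{\left(D \right)} = \frac{1}{D + \frac{D}{7 + D}}$
$d{\left(-139 \right)} - \left(\left(2719 - 12987\right) - 4376\right) = \frac{7 - 139}{\left(-139\right) \left(8 - 139\right)} - \left(\left(2719 - 12987\right) - 4376\right) = \left(- \frac{1}{139}\right) \frac{1}{-131} \left(-132\right) - \left(-10268 - 4376\right) = \left(- \frac{1}{139}\right) \left(- \frac{1}{131}\right) \left(-132\right) - -14644 = - \frac{132}{18209} + 14644 = \frac{266652464}{18209}$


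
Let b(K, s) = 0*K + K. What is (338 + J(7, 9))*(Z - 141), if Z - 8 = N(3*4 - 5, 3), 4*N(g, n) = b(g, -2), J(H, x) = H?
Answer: -181125/4 ≈ -45281.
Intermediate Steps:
b(K, s) = K (b(K, s) = 0 + K = K)
N(g, n) = g/4
Z = 39/4 (Z = 8 + (3*4 - 5)/4 = 8 + (12 - 5)/4 = 8 + (1/4)*7 = 8 + 7/4 = 39/4 ≈ 9.7500)
(338 + J(7, 9))*(Z - 141) = (338 + 7)*(39/4 - 141) = 345*(-525/4) = -181125/4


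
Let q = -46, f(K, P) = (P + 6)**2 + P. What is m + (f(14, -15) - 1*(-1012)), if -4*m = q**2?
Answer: 549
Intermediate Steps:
f(K, P) = P + (6 + P)**2 (f(K, P) = (6 + P)**2 + P = P + (6 + P)**2)
m = -529 (m = -1/4*(-46)**2 = -1/4*2116 = -529)
m + (f(14, -15) - 1*(-1012)) = -529 + ((-15 + (6 - 15)**2) - 1*(-1012)) = -529 + ((-15 + (-9)**2) + 1012) = -529 + ((-15 + 81) + 1012) = -529 + (66 + 1012) = -529 + 1078 = 549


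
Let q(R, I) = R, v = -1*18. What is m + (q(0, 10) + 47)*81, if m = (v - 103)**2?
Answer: 18448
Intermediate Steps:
v = -18
m = 14641 (m = (-18 - 103)**2 = (-121)**2 = 14641)
m + (q(0, 10) + 47)*81 = 14641 + (0 + 47)*81 = 14641 + 47*81 = 14641 + 3807 = 18448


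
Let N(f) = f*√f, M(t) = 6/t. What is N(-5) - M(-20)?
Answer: 3/10 - 5*I*√5 ≈ 0.3 - 11.18*I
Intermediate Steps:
N(f) = f^(3/2)
N(-5) - M(-20) = (-5)^(3/2) - 6/(-20) = -5*I*√5 - 6*(-1)/20 = -5*I*√5 - 1*(-3/10) = -5*I*√5 + 3/10 = 3/10 - 5*I*√5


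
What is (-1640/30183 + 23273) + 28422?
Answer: 1560308545/30183 ≈ 51695.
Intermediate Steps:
(-1640/30183 + 23273) + 28422 = 702447319/30183 + 28422 = 1560308545/30183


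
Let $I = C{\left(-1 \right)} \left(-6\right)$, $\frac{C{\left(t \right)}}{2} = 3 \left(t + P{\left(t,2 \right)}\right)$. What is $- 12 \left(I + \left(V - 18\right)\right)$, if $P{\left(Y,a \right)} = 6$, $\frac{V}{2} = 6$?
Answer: $2232$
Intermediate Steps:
$V = 12$ ($V = 2 \cdot 6 = 12$)
$C{\left(t \right)} = 36 + 6 t$ ($C{\left(t \right)} = 2 \cdot 3 \left(t + 6\right) = 2 \cdot 3 \left(6 + t\right) = 2 \left(18 + 3 t\right) = 36 + 6 t$)
$I = -180$ ($I = \left(36 + 6 \left(-1\right)\right) \left(-6\right) = \left(36 - 6\right) \left(-6\right) = 30 \left(-6\right) = -180$)
$- 12 \left(I + \left(V - 18\right)\right) = - 12 \left(-180 + \left(12 - 18\right)\right) = - 12 \left(-180 - 6\right) = \left(-12\right) \left(-186\right) = 2232$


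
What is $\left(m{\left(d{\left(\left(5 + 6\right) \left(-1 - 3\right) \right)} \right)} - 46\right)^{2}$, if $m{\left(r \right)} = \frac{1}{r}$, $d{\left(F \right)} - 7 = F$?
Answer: $\frac{2900209}{1369} \approx 2118.5$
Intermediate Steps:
$d{\left(F \right)} = 7 + F$
$\left(m{\left(d{\left(\left(5 + 6\right) \left(-1 - 3\right) \right)} \right)} - 46\right)^{2} = \left(\frac{1}{7 + \left(5 + 6\right) \left(-1 - 3\right)} - 46\right)^{2} = \left(\frac{1}{7 + 11 \left(-4\right)} - 46\right)^{2} = \left(\frac{1}{7 - 44} - 46\right)^{2} = \left(\frac{1}{-37} - 46\right)^{2} = \left(- \frac{1}{37} - 46\right)^{2} = \left(- \frac{1703}{37}\right)^{2} = \frac{2900209}{1369}$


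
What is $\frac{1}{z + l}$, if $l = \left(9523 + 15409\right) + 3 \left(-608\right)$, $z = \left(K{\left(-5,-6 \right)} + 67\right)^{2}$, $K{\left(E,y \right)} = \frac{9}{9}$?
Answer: $\frac{1}{27732} \approx 3.6059 \cdot 10^{-5}$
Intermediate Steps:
$K{\left(E,y \right)} = 1$ ($K{\left(E,y \right)} = 9 \cdot \frac{1}{9} = 1$)
$z = 4624$ ($z = \left(1 + 67\right)^{2} = 68^{2} = 4624$)
$l = 23108$ ($l = 24932 - 1824 = 23108$)
$\frac{1}{z + l} = \frac{1}{4624 + 23108} = \frac{1}{27732}$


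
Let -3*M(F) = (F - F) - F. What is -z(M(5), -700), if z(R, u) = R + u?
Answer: 2095/3 ≈ 698.33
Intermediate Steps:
M(F) = F/3 (M(F) = -((F - F) - F)/3 = -(0 - F)/3 = -(-1)*F/3 = F/3)
-z(M(5), -700) = -((1/3)*5 - 700) = -(5/3 - 700) = -1*(-2095/3) = 2095/3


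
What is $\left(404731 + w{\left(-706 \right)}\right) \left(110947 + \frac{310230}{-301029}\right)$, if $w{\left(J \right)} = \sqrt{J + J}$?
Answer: $\frac{4505729138225441}{100343} + \frac{22265302822 i \sqrt{353}}{100343} \approx 4.4903 \cdot 10^{10} + 4.169 \cdot 10^{6} i$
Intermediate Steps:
$w{\left(J \right)} = \sqrt{2} \sqrt{J}$ ($w{\left(J \right)} = \sqrt{2 J} = \sqrt{2} \sqrt{J}$)
$\left(404731 + w{\left(-706 \right)}\right) \left(110947 + \frac{310230}{-301029}\right) = \left(404731 + \sqrt{2} \sqrt{-706}\right) \left(110947 + \frac{310230}{-301029}\right) = \left(404731 + \sqrt{2} i \sqrt{706}\right) \left(110947 + 310230 \left(- \frac{1}{301029}\right)\right) = \left(404731 + 2 i \sqrt{353}\right) \left(110947 - \frac{103410}{100343}\right) = \left(404731 + 2 i \sqrt{353}\right) \frac{11132651411}{100343} = \frac{4505729138225441}{100343} + \frac{22265302822 i \sqrt{353}}{100343}$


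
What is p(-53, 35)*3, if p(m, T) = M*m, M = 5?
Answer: -795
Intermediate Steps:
p(m, T) = 5*m
p(-53, 35)*3 = (5*(-53))*3 = -265*3 = -795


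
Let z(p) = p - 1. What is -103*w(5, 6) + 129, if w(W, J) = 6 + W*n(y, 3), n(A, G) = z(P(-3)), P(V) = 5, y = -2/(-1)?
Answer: -2549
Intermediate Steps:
y = 2 (y = -2*(-1) = 2)
z(p) = -1 + p
n(A, G) = 4 (n(A, G) = -1 + 5 = 4)
w(W, J) = 6 + 4*W (w(W, J) = 6 + W*4 = 6 + 4*W)
-103*w(5, 6) + 129 = -103*(6 + 4*5) + 129 = -103*(6 + 20) + 129 = -103*26 + 129 = -2678 + 129 = -2549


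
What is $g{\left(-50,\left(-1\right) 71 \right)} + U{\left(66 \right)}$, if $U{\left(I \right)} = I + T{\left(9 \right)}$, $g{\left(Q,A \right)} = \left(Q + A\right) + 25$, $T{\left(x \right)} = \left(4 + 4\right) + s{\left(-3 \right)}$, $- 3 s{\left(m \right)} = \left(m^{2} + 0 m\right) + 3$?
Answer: $-26$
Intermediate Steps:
$s{\left(m \right)} = -1 - \frac{m^{2}}{3}$ ($s{\left(m \right)} = - \frac{\left(m^{2} + 0 m\right) + 3}{3} = - \frac{\left(m^{2} + 0\right) + 3}{3} = - \frac{m^{2} + 3}{3} = - \frac{3 + m^{2}}{3} = -1 - \frac{m^{2}}{3}$)
$T{\left(x \right)} = 4$ ($T{\left(x \right)} = \left(4 + 4\right) - \left(1 + \frac{\left(-3\right)^{2}}{3}\right) = 8 - 4 = 4$)
$g{\left(Q,A \right)} = 25 + A + Q$ ($g{\left(Q,A \right)} = \left(A + Q\right) + 25 = 25 + A + Q$)
$U{\left(I \right)} = 4 + I$ ($U{\left(I \right)} = I + 4 = 4 + I$)
$g{\left(-50,\left(-1\right) 71 \right)} + U{\left(66 \right)} = \left(25 - 71 - 50\right) + \left(4 + 66\right) = \left(25 - 71 - 50\right) + 70 = -96 + 70 = -26$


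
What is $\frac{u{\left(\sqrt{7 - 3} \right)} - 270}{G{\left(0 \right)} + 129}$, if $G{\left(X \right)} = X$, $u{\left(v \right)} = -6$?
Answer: $- \frac{92}{43} \approx -2.1395$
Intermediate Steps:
$\frac{u{\left(\sqrt{7 - 3} \right)} - 270}{G{\left(0 \right)} + 129} = \frac{-6 - 270}{0 + 129} = - \frac{276}{129} = \left(-276\right) \frac{1}{129} = - \frac{92}{43}$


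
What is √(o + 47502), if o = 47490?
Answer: 4*√5937 ≈ 308.21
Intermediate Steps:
√(o + 47502) = √(47490 + 47502) = √94992 = 4*√5937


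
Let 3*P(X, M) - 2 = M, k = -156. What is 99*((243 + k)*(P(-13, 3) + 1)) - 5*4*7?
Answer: 22828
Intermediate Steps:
P(X, M) = ⅔ + M/3
99*((243 + k)*(P(-13, 3) + 1)) - 5*4*7 = 99*((243 - 156)*((⅔ + (⅓)*3) + 1)) - 5*4*7 = 99*(87*((⅔ + 1) + 1)) - 20*7 = 99*(87*(5/3 + 1)) - 140 = 99*(87*(8/3)) - 140 = 99*232 - 140 = 22968 - 140 = 22828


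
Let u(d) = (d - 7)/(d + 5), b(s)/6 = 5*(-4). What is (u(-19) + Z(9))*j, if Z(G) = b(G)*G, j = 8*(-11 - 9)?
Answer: 1207520/7 ≈ 1.7250e+5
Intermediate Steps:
b(s) = -120 (b(s) = 6*(5*(-4)) = 6*(-20) = -120)
j = -160 (j = 8*(-20) = -160)
u(d) = (-7 + d)/(5 + d)
Z(G) = -120*G
(u(-19) + Z(9))*j = ((-7 - 19)/(5 - 19) - 120*9)*(-160) = (-26/(-14) - 1080)*(-160) = (-1/14*(-26) - 1080)*(-160) = (13/7 - 1080)*(-160) = -7547/7*(-160) = 1207520/7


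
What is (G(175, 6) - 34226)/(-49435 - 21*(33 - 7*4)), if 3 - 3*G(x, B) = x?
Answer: 10285/14862 ≈ 0.69203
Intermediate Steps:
G(x, B) = 1 - x/3
(G(175, 6) - 34226)/(-49435 - 21*(33 - 7*4)) = ((1 - 1/3*175) - 34226)/(-49435 - 21*(33 - 7*4)) = ((1 - 175/3) - 34226)/(-49435 - 21*(33 - 28)) = (-172/3 - 34226)/(-49435 - 21*5) = -102850/(3*(-49435 - 105)) = -102850/3/(-49540) = -102850/3*(-1/49540) = 10285/14862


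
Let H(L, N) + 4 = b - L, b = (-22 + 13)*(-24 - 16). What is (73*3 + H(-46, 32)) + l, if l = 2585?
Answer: 3206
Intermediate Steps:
b = 360 (b = -9*(-40) = 360)
H(L, N) = 356 - L (H(L, N) = -4 + (360 - L) = 356 - L)
(73*3 + H(-46, 32)) + l = (73*3 + (356 - 1*(-46))) + 2585 = (219 + (356 + 46)) + 2585 = (219 + 402) + 2585 = 621 + 2585 = 3206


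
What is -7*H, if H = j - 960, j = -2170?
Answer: 21910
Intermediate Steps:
H = -3130 (H = -2170 - 960 = -3130)
-7*H = -7*(-3130) = 21910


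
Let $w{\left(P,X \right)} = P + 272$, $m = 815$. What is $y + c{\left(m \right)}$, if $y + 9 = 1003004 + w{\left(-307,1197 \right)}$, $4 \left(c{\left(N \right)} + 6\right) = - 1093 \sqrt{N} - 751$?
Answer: $\frac{4011065}{4} - \frac{1093 \sqrt{815}}{4} \approx 9.9497 \cdot 10^{5}$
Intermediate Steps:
$c{\left(N \right)} = - \frac{775}{4} - \frac{1093 \sqrt{N}}{4}$ ($c{\left(N \right)} = -6 + \frac{- 1093 \sqrt{N} - 751}{4} = -6 + \frac{-751 - 1093 \sqrt{N}}{4} = -6 - \left(\frac{751}{4} + \frac{1093 \sqrt{N}}{4}\right) = - \frac{775}{4} - \frac{1093 \sqrt{N}}{4}$)
$w{\left(P,X \right)} = 272 + P$
$y = 1002960$ ($y = -9 + \left(1003004 + \left(272 - 307\right)\right) = -9 + \left(1003004 - 35\right) = -9 + 1002969 = 1002960$)
$y + c{\left(m \right)} = 1002960 - \left(\frac{775}{4} + \frac{1093 \sqrt{815}}{4}\right) = \frac{4011065}{4} - \frac{1093 \sqrt{815}}{4}$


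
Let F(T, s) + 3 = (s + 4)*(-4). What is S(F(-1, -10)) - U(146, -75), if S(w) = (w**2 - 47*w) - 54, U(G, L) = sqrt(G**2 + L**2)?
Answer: -600 - sqrt(26941) ≈ -764.14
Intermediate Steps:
F(T, s) = -19 - 4*s (F(T, s) = -3 + (s + 4)*(-4) = -3 + (4 + s)*(-4) = -3 + (-16 - 4*s) = -19 - 4*s)
S(w) = -54 + w**2 - 47*w
S(F(-1, -10)) - U(146, -75) = (-54 + (-19 - 4*(-10))**2 - 47*(-19 - 4*(-10))) - sqrt(146**2 + (-75)**2) = (-54 + (-19 + 40)**2 - 47*(-19 + 40)) - sqrt(21316 + 5625) = (-54 + 21**2 - 47*21) - sqrt(26941) = (-54 + 441 - 987) - sqrt(26941) = -600 - sqrt(26941)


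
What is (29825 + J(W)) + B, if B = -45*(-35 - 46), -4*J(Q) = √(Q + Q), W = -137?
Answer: 33470 - I*√274/4 ≈ 33470.0 - 4.1382*I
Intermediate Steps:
J(Q) = -√2*√Q/4 (J(Q) = -√(Q + Q)/4 = -√2*√Q/4)
B = 3645 (B = -45*(-81) = 3645)
(29825 + J(W)) + B = (29825 - √2*√(-137)/4) + 3645 = (29825 - √2*I*√137/4) + 3645 = (29825 - I*√274/4) + 3645 = 33470 - I*√274/4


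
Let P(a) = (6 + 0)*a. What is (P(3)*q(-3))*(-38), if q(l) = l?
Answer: 2052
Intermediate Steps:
P(a) = 6*a
(P(3)*q(-3))*(-38) = ((6*3)*(-3))*(-38) = (18*(-3))*(-38) = -54*(-38) = 2052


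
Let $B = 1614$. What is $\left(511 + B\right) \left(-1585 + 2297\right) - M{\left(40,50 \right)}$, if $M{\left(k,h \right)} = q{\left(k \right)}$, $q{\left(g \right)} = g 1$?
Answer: $1512960$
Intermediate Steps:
$q{\left(g \right)} = g$
$M{\left(k,h \right)} = k$
$\left(511 + B\right) \left(-1585 + 2297\right) - M{\left(40,50 \right)} = \left(511 + 1614\right) \left(-1585 + 2297\right) - 40 = 2125 \cdot 712 - 40 = 1513000 - 40 = 1512960$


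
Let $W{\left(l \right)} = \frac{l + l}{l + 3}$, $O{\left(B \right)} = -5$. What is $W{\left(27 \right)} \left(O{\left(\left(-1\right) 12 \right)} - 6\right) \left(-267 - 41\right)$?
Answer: $\frac{30492}{5} \approx 6098.4$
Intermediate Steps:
$W{\left(l \right)} = \frac{2 l}{3 + l}$
$W{\left(27 \right)} \left(O{\left(\left(-1\right) 12 \right)} - 6\right) \left(-267 - 41\right) = 2 \cdot 27 \frac{1}{3 + 27} \left(-5 - 6\right) \left(-267 - 41\right) = 2 \cdot 27 \cdot \frac{1}{30} \left(\left(-11\right) \left(-308\right)\right) = 2 \cdot 27 \cdot \frac{1}{30} \cdot 3388 = \frac{9}{5} \cdot 3388 = \frac{30492}{5}$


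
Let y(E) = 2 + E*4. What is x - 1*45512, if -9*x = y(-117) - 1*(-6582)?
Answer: -415724/9 ≈ -46192.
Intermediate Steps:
y(E) = 2 + 4*E
x = -6116/9 (x = -((2 + 4*(-117)) - 1*(-6582))/9 = -((2 - 468) + 6582)/9 = -(-466 + 6582)/9 = -⅑*6116 = -6116/9 ≈ -679.56)
x - 1*45512 = -6116/9 - 1*45512 = -6116/9 - 45512 = -415724/9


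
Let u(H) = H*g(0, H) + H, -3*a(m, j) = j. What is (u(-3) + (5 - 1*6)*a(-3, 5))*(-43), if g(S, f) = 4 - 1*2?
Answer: 946/3 ≈ 315.33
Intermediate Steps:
a(m, j) = -j/3
g(S, f) = 2 (g(S, f) = 4 - 2 = 2)
u(H) = 3*H (u(H) = H*2 + H = 2*H + H = 3*H)
(u(-3) + (5 - 1*6)*a(-3, 5))*(-43) = (3*(-3) + (5 - 1*6)*(-⅓*5))*(-43) = (-9 + (5 - 6)*(-5/3))*(-43) = (-9 - 1*(-5/3))*(-43) = (-9 + 5/3)*(-43) = -22/3*(-43) = 946/3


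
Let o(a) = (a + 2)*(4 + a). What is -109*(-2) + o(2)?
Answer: 242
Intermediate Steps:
o(a) = (2 + a)*(4 + a)
-109*(-2) + o(2) = -109*(-2) + (8 + 2² + 6*2) = 218 + (8 + 4 + 12) = 218 + 24 = 242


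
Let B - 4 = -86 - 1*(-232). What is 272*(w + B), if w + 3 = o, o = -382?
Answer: -63920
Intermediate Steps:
w = -385 (w = -3 - 382 = -385)
B = 150 (B = 4 + (-86 - 1*(-232)) = 4 + (-86 + 232) = 4 + 146 = 150)
272*(w + B) = 272*(-385 + 150) = 272*(-235) = -63920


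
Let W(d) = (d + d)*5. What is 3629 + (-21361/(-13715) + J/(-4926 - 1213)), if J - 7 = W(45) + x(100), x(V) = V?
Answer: 305672177089/84196385 ≈ 3630.5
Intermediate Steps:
W(d) = 10*d (W(d) = (2*d)*5 = 10*d)
J = 557 (J = 7 + (10*45 + 100) = 7 + (450 + 100) = 7 + 550 = 557)
3629 + (-21361/(-13715) + J/(-4926 - 1213)) = 3629 + (-21361/(-13715) + 557/(-4926 - 1213)) = 3629 + (-21361*(-1/13715) + 557/(-6139)) = 3629 + (21361/13715 + 557*(-1/6139)) = 3629 + (21361/13715 - 557/6139) = 3629 + 123495924/84196385 = 305672177089/84196385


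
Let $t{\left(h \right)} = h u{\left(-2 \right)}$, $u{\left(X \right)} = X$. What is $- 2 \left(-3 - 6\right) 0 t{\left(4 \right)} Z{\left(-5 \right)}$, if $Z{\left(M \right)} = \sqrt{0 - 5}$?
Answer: $0$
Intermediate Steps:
$t{\left(h \right)} = - 2 h$ ($t{\left(h \right)} = h \left(-2\right) = - 2 h$)
$Z{\left(M \right)} = i \sqrt{5}$ ($Z{\left(M \right)} = \sqrt{-5} = i \sqrt{5}$)
$- 2 \left(-3 - 6\right) 0 t{\left(4 \right)} Z{\left(-5 \right)} = - 2 \left(-3 - 6\right) 0 \left(\left(-2\right) 4\right) i \sqrt{5} = - 2 \left(-3 - 6\right) 0 \left(-8\right) i \sqrt{5} = \left(-2\right) \left(-9\right) 0 i \sqrt{5} = 18 \cdot 0 = 0$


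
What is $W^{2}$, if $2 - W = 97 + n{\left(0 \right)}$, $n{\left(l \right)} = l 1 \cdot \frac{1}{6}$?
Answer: $9025$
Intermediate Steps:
$n{\left(l \right)} = \frac{l}{6}$ ($n{\left(l \right)} = l 1 \cdot \frac{1}{6} = l \frac{1}{6} = \frac{l}{6}$)
$W = -95$ ($W = 2 - \left(97 + \frac{1}{6} \cdot 0\right) = 2 - \left(97 + 0\right) = 2 - 97 = -95$)
$W^{2} = \left(-95\right)^{2} = 9025$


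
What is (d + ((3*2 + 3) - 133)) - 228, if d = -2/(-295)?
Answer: -103838/295 ≈ -351.99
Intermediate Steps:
d = 2/295 (d = -2*(-1/295) = 2/295 ≈ 0.0067797)
(d + ((3*2 + 3) - 133)) - 228 = (2/295 + ((3*2 + 3) - 133)) - 228 = (2/295 + ((6 + 3) - 133)) - 228 = (2/295 + (9 - 133)) - 228 = (2/295 - 124) - 228 = -36578/295 - 228 = -103838/295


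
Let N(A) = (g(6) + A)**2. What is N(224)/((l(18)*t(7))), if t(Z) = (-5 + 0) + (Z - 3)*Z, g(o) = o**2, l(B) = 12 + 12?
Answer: 8450/69 ≈ 122.46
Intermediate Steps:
l(B) = 24
N(A) = (36 + A)**2 (N(A) = (6**2 + A)**2 = (36 + A)**2)
t(Z) = -5 + Z*(-3 + Z) (t(Z) = -5 + (-3 + Z)*Z = -5 + Z*(-3 + Z))
N(224)/((l(18)*t(7))) = (36 + 224)**2/((24*(-5 + 7**2 - 3*7))) = 260**2/((24*(-5 + 49 - 21))) = 67600/((24*23)) = 67600/552 = 67600*(1/552) = 8450/69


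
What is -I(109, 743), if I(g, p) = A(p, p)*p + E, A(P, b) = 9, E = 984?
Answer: -7671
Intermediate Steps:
I(g, p) = 984 + 9*p (I(g, p) = 9*p + 984 = 984 + 9*p)
-I(109, 743) = -(984 + 9*743) = -(984 + 6687) = -1*7671 = -7671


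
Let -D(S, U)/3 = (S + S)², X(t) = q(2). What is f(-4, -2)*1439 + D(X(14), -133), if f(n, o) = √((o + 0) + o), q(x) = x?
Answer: -48 + 2878*I ≈ -48.0 + 2878.0*I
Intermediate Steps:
X(t) = 2
D(S, U) = -12*S² (D(S, U) = -3*(S + S)² = -3*4*S² = -12*S²)
f(n, o) = √2*√o (f(n, o) = √(o + o) = √(2*o) = √2*√o)
f(-4, -2)*1439 + D(X(14), -133) = (√2*√(-2))*1439 - 12*2² = (√2*(I*√2))*1439 - 12*4 = (2*I)*1439 - 48 = 2878*I - 48 = -48 + 2878*I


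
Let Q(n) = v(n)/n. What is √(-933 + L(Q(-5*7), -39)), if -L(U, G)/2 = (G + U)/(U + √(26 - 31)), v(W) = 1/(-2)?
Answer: √5*√((905 - 13062*I*√5)/(1 + 70*I*√5)) ≈ 0.57074 - 30.547*I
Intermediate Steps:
v(W) = -½
Q(n) = -1/(2*n)
L(U, G) = -2*(G + U)/(U + I*√5) (L(U, G) = -2*(G + U)/(U + √(26 - 31)) = -2*(G + U)/(U + √(-5)) = -2*(G + U)/(U + I*√5))
√(-933 + L(Q(-5*7), -39)) = √(-933 + 2*(-1*(-39) - (-1)/(2*((-5*7))))/(-1/(2*((-5*7))) + I*√5)) = √(-933 + 2*(39 - (-1)/(2*(-35)))/(-½/(-35) + I*√5)) = √(-933 + 2*(39 - (-1)*(-1)/(2*35))/(-½*(-1/35) + I*√5)) = √(-933 + 2*(39 - 1*1/70)/(1/70 + I*√5)) = √(-933 + 2*(39 - 1/70)/(1/70 + I*√5)) = √(-933 + 2*(2729/70)/(1/70 + I*√5)) = √(-933 + 2729/(35*(1/70 + I*√5)))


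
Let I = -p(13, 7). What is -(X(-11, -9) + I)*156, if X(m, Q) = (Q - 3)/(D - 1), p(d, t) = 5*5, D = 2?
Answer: 5772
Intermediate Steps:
p(d, t) = 25
X(m, Q) = -3 + Q (X(m, Q) = (Q - 3)/(2 - 1) = (-3 + Q)/1 = (-3 + Q)*1 = -3 + Q)
I = -25 (I = -1*25 = -25)
-(X(-11, -9) + I)*156 = -((-3 - 9) - 25)*156 = -(-12 - 25)*156 = -(-37)*156 = -1*(-5772) = 5772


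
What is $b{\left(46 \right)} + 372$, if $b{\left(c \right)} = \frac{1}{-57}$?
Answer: $\frac{21203}{57} \approx 371.98$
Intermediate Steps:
$b{\left(c \right)} = - \frac{1}{57}$
$b{\left(46 \right)} + 372 = - \frac{1}{57} + 372 = \frac{21203}{57}$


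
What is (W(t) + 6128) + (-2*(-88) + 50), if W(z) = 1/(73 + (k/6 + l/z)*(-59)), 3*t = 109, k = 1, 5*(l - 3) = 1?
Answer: 1204486572/189563 ≈ 6354.0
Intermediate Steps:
l = 16/5 (l = 3 + (1/5)*1 = 3 + 1/5 = 16/5 ≈ 3.2000)
t = 109/3 (t = (1/3)*109 = 109/3 ≈ 36.333)
W(z) = 1/(379/6 - 944/(5*z)) (W(z) = 1/(73 + (1/6 + 16/(5*z))*(-59)) = 1/(73 + (-59/6 - 944/(5*z))) = 1/(379/6 - 944/(5*z)))
(W(t) + 6128) + (-2*(-88) + 50) = (30*(109/3)/(-5664 + 1895*(109/3)) + 6128) + (-2*(-88) + 50) = (30*(109/3)/(-5664 + 206555/3) + 6128) + (176 + 50) = (30*(109/3)/(189563/3) + 6128) + 226 = (30*(109/3)*(3/189563) + 6128) + 226 = (3270/189563 + 6128) + 226 = 1161645334/189563 + 226 = 1204486572/189563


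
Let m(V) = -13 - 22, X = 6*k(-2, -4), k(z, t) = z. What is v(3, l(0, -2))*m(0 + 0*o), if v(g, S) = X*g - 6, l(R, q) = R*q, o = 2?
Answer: 1470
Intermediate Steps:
X = -12 (X = 6*(-2) = -12)
m(V) = -35
v(g, S) = -6 - 12*g (v(g, S) = -12*g - 6 = -6 - 12*g)
v(3, l(0, -2))*m(0 + 0*o) = (-6 - 12*3)*(-35) = (-6 - 36)*(-35) = -42*(-35) = 1470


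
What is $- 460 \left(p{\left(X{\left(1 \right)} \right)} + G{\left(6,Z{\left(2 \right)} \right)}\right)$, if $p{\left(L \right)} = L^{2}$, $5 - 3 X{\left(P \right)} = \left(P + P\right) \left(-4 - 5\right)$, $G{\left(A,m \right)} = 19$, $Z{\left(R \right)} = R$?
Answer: $- \frac{322000}{9} \approx -35778.0$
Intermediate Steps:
$X{\left(P \right)} = \frac{5}{3} + 6 P$ ($X{\left(P \right)} = \frac{5}{3} - \frac{\left(P + P\right) \left(-4 - 5\right)}{3} = \frac{5}{3} - \frac{2 P \left(-9\right)}{3} = \frac{5}{3} - \frac{\left(-18\right) P}{3} = \frac{5}{3} + 6 P$)
$- 460 \left(p{\left(X{\left(1 \right)} \right)} + G{\left(6,Z{\left(2 \right)} \right)}\right) = - 460 \left(\left(\frac{5}{3} + 6 \cdot 1\right)^{2} + 19\right) = - 460 \left(\left(\frac{5}{3} + 6\right)^{2} + 19\right) = - 460 \left(\left(\frac{23}{3}\right)^{2} + 19\right) = - 460 \left(\frac{529}{9} + 19\right) = \left(-460\right) \frac{700}{9} = - \frac{322000}{9}$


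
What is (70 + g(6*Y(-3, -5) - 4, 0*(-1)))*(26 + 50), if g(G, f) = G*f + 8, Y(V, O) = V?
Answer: 5928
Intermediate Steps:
g(G, f) = 8 + G*f
(70 + g(6*Y(-3, -5) - 4, 0*(-1)))*(26 + 50) = (70 + (8 + (6*(-3) - 4)*(0*(-1))))*(26 + 50) = (70 + (8 + (-18 - 4)*0))*76 = (70 + (8 - 22*0))*76 = (70 + (8 + 0))*76 = (70 + 8)*76 = 78*76 = 5928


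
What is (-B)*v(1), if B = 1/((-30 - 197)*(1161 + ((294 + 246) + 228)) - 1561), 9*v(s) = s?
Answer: 1/3954996 ≈ 2.5284e-7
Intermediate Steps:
v(s) = s/9
B = -1/439444 (B = 1/(-227*(1161 + (540 + 228)) - 1561) = 1/(-227*(1161 + 768) - 1561) = 1/(-227*1929 - 1561) = 1/(-437883 - 1561) = 1/(-439444) = -1/439444 ≈ -2.2756e-6)
(-B)*v(1) = (-1*(-1/439444))*((⅑)*1) = (1/439444)*(⅑) = 1/3954996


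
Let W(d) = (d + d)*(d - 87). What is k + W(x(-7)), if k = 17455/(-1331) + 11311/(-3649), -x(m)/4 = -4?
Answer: -11113441004/4856819 ≈ -2288.2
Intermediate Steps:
x(m) = 16 (x(m) = -4*(-4) = 16)
W(d) = 2*d*(-87 + d) (W(d) = (2*d)*(-87 + d) = 2*d*(-87 + d))
k = -78748236/4856819 (k = 17455*(-1/1331) + 11311*(-1/3649) = -17455/1331 - 11311/3649 = -78748236/4856819 ≈ -16.214)
k + W(x(-7)) = -78748236/4856819 + 2*16*(-87 + 16) = -78748236/4856819 + 2*16*(-71) = -78748236/4856819 - 2272 = -11113441004/4856819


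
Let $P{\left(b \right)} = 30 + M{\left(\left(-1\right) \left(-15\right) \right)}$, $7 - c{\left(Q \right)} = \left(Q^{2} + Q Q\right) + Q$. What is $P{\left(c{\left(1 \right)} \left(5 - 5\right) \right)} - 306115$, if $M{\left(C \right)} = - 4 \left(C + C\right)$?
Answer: $-306205$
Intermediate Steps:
$c{\left(Q \right)} = 7 - Q - 2 Q^{2}$ ($c{\left(Q \right)} = 7 - \left(\left(Q^{2} + Q Q\right) + Q\right) = 7 - \left(\left(Q^{2} + Q^{2}\right) + Q\right) = 7 - \left(2 Q^{2} + Q\right) = 7 - \left(Q + 2 Q^{2}\right) = 7 - Q - 2 Q^{2}$)
$M{\left(C \right)} = - 8 C$ ($M{\left(C \right)} = - 4 \cdot 2 C = - 8 C$)
$P{\left(b \right)} = -90$ ($P{\left(b \right)} = 30 - 8 \left(\left(-1\right) \left(-15\right)\right) = 30 - 120 = -90$)
$P{\left(c{\left(1 \right)} \left(5 - 5\right) \right)} - 306115 = -90 - 306115 = -306205$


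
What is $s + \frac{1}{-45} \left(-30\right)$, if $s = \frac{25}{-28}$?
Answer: $- \frac{19}{84} \approx -0.22619$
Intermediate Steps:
$s = - \frac{25}{28}$ ($s = 25 \left(- \frac{1}{28}\right) = - \frac{25}{28} \approx -0.89286$)
$s + \frac{1}{-45} \left(-30\right) = - \frac{25}{28} + \frac{1}{-45} \left(-30\right) = - \frac{25}{28} - - \frac{2}{3} = - \frac{25}{28} + \frac{2}{3} = - \frac{19}{84}$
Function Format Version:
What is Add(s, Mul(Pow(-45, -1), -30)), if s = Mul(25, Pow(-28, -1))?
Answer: Rational(-19, 84) ≈ -0.22619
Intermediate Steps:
s = Rational(-25, 28) (s = Mul(25, Rational(-1, 28)) = Rational(-25, 28) ≈ -0.89286)
Add(s, Mul(Pow(-45, -1), -30)) = Add(Rational(-25, 28), Mul(Pow(-45, -1), -30)) = Add(Rational(-25, 28), Mul(Rational(-1, 45), -30)) = Add(Rational(-25, 28), Rational(2, 3)) = Rational(-19, 84)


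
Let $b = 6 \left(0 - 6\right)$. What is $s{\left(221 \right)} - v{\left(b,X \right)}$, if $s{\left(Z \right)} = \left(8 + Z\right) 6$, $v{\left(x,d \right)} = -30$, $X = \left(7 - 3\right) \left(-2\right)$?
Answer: $1404$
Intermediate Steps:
$X = -8$ ($X = 4 \left(-2\right) = -8$)
$b = -36$ ($b = 6 \left(-6\right) = -36$)
$s{\left(Z \right)} = 48 + 6 Z$
$s{\left(221 \right)} - v{\left(b,X \right)} = \left(48 + 6 \cdot 221\right) - -30 = \left(48 + 1326\right) + 30 = 1374 + 30 = 1404$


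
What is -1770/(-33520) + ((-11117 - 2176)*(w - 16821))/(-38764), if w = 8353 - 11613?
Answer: -223691266947/32484232 ≈ -6886.1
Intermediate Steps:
w = -3260
-1770/(-33520) + ((-11117 - 2176)*(w - 16821))/(-38764) = -1770/(-33520) + ((-11117 - 2176)*(-3260 - 16821))/(-38764) = -1770*(-1/33520) - 13293*(-20081)*(-1/38764) = 177/3352 + 266936733*(-1/38764) = 177/3352 - 266936733/38764 = -223691266947/32484232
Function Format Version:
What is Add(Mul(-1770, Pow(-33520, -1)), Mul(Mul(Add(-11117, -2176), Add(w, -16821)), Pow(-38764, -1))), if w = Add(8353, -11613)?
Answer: Rational(-223691266947, 32484232) ≈ -6886.1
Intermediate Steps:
w = -3260
Add(Mul(-1770, Pow(-33520, -1)), Mul(Mul(Add(-11117, -2176), Add(w, -16821)), Pow(-38764, -1))) = Add(Mul(-1770, Pow(-33520, -1)), Mul(Mul(Add(-11117, -2176), Add(-3260, -16821)), Pow(-38764, -1))) = Add(Mul(-1770, Rational(-1, 33520)), Mul(Mul(-13293, -20081), Rational(-1, 38764))) = Add(Rational(177, 3352), Mul(266936733, Rational(-1, 38764))) = Add(Rational(177, 3352), Rational(-266936733, 38764)) = Rational(-223691266947, 32484232)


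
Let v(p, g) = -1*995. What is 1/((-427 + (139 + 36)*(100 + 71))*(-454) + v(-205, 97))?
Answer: -1/13393087 ≈ -7.4665e-8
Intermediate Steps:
v(p, g) = -995
1/((-427 + (139 + 36)*(100 + 71))*(-454) + v(-205, 97)) = 1/((-427 + (139 + 36)*(100 + 71))*(-454) - 995) = 1/((-427 + 175*171)*(-454) - 995) = 1/((-427 + 29925)*(-454) - 995) = 1/(29498*(-454) - 995) = 1/(-13392092 - 995) = 1/(-13393087) = -1/13393087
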